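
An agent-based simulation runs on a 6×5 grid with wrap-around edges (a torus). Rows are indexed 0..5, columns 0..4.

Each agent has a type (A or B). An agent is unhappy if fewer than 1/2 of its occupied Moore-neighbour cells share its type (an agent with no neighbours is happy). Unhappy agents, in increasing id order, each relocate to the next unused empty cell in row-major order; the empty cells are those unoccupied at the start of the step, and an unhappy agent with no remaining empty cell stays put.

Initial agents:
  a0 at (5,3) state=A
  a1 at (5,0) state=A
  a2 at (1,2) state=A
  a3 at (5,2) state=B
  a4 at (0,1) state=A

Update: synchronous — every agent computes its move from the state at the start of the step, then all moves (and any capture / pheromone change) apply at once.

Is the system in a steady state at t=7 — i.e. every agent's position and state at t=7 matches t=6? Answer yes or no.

no

t=1: a0@(0,0):A a1@(5,0):A a2@(1,2):A a3@(0,2):B a4@(0,1):A
t=2: a0@(0,0):A a1@(5,0):A a2@(1,2):A a3@(0,3):B a4@(0,1):A
t=3: a0@(0,0):A a1@(5,0):A a2@(1,2):A a3@(0,2):B a4@(0,1):A
t=4: a0@(0,0):A a1@(5,0):A a2@(1,2):A a3@(0,3):B a4@(0,1):A
t=5: a0@(0,0):A a1@(5,0):A a2@(1,2):A a3@(0,2):B a4@(0,1):A
t=6: a0@(0,0):A a1@(5,0):A a2@(1,2):A a3@(0,3):B a4@(0,1):A
t=7: a0@(0,0):A a1@(5,0):A a2@(1,2):A a3@(0,2):B a4@(0,1):A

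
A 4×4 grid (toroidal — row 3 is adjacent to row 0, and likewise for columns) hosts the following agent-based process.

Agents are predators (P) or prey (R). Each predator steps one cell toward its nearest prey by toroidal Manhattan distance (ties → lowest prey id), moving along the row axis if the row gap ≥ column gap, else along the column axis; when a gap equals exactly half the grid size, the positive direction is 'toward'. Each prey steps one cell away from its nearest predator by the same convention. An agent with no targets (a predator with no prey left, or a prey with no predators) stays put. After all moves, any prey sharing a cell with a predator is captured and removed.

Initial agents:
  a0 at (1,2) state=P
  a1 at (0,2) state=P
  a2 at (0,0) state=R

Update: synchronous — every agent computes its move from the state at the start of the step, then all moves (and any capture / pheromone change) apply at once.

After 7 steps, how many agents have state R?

0

t=1: a0@(1,3):P a1@(0,3):P
t=2: (unchanged — steady state)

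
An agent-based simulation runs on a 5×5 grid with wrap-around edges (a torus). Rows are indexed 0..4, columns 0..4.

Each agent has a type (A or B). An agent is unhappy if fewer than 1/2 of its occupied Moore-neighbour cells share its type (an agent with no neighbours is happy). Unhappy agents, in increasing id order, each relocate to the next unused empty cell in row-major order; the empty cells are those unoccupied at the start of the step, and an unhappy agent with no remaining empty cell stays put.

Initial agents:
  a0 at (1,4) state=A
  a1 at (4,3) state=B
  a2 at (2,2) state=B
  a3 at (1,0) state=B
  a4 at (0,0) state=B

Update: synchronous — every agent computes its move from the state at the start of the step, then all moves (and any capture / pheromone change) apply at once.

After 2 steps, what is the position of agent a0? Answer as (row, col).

(0, 2)

t=1: a0@(0,1):A a1@(4,3):B a2@(2,2):B a3@(1,0):B a4@(0,0):B
t=2: a0@(0,2):A a1@(4,3):B a2@(2,2):B a3@(1,0):B a4@(0,0):B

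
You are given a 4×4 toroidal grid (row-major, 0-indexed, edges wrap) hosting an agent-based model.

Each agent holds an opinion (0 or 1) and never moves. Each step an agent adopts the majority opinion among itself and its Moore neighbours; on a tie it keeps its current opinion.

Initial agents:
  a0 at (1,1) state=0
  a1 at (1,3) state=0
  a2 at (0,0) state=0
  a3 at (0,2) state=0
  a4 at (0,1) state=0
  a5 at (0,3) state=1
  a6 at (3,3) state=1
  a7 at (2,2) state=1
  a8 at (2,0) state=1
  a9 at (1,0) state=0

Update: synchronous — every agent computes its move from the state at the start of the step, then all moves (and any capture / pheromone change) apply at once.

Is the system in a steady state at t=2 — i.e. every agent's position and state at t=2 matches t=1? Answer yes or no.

no

t=1: a0@(1,1):0 a1@(1,3):0 a2@(0,0):0 a3@(0,2):0 a4@(0,1):0 a5@(0,3):0 a6@(3,3):1 a7@(2,2):1 a8@(2,0):0 a9@(1,0):0
t=2: a0@(1,1):0 a1@(1,3):0 a2@(0,0):0 a3@(0,2):0 a4@(0,1):0 a5@(0,3):0 a6@(3,3):0 a7@(2,2):1 a8@(2,0):0 a9@(1,0):0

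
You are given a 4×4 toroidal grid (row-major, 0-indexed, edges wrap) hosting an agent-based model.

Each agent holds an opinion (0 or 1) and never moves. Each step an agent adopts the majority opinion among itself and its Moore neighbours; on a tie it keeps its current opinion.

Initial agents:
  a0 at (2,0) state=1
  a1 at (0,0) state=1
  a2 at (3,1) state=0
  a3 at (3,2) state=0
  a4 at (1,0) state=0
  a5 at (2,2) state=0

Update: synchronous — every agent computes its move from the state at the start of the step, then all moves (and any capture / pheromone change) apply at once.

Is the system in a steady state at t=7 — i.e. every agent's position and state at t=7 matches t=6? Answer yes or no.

yes

t=1: a0@(2,0):0 a1@(0,0):0 a2@(3,1):0 a3@(3,2):0 a4@(1,0):1 a5@(2,2):0
t=2: a0@(2,0):0 a1@(0,0):0 a2@(3,1):0 a3@(3,2):0 a4@(1,0):0 a5@(2,2):0
t=3: (unchanged — steady state)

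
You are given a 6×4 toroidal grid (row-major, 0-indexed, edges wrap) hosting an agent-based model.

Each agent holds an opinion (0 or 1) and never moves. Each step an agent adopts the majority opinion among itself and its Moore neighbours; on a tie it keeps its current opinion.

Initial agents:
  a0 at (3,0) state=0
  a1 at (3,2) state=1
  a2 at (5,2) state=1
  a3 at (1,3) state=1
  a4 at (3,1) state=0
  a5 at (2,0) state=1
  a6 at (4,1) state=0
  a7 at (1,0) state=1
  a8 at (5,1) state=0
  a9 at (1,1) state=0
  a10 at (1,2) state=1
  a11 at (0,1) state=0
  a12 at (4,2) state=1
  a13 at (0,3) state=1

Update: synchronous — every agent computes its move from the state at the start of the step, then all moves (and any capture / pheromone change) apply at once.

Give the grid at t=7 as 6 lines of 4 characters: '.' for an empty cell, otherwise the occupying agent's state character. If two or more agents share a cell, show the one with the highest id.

.1.1
1111
1...
111.
.11.
.11.

t=1: a0@(3,0):0 a1@(3,2):1 a2@(5,2):1 a3@(1,3):1 a4@(3,1):0 a5@(2,0):1 a6@(4,1):0 a7@(1,0):1 a8@(5,1):0 a9@(1,1):1 a10@(1,2):1 a11@(0,1):0 a12@(4,2):1 a13@(0,3):1
t=2: a0@(3,0):0 a1@(3,2):1 a2@(5,2):1 a3@(1,3):1 a4@(3,1):0 a5@(2,0):1 a6@(4,1):0 a7@(1,0):1 a8@(5,1):0 a9@(1,1):1 a10@(1,2):1 a11@(0,1):1 a12@(4,2):1 a13@(0,3):1
t=3: a0@(3,0):0 a1@(3,2):1 a2@(5,2):1 a3@(1,3):1 a4@(3,1):0 a5@(2,0):1 a6@(4,1):0 a7@(1,0):1 a8@(5,1):1 a9@(1,1):1 a10@(1,2):1 a11@(0,1):1 a12@(4,2):1 a13@(0,3):1
t=4: a0@(3,0):0 a1@(3,2):1 a2@(5,2):1 a3@(1,3):1 a4@(3,1):0 a5@(2,0):1 a6@(4,1):1 a7@(1,0):1 a8@(5,1):1 a9@(1,1):1 a10@(1,2):1 a11@(0,1):1 a12@(4,2):1 a13@(0,3):1
t=5: a0@(3,0):0 a1@(3,2):1 a2@(5,2):1 a3@(1,3):1 a4@(3,1):1 a5@(2,0):1 a6@(4,1):1 a7@(1,0):1 a8@(5,1):1 a9@(1,1):1 a10@(1,2):1 a11@(0,1):1 a12@(4,2):1 a13@(0,3):1
t=6: a0@(3,0):1 a1@(3,2):1 a2@(5,2):1 a3@(1,3):1 a4@(3,1):1 a5@(2,0):1 a6@(4,1):1 a7@(1,0):1 a8@(5,1):1 a9@(1,1):1 a10@(1,2):1 a11@(0,1):1 a12@(4,2):1 a13@(0,3):1
t=7: (unchanged — steady state)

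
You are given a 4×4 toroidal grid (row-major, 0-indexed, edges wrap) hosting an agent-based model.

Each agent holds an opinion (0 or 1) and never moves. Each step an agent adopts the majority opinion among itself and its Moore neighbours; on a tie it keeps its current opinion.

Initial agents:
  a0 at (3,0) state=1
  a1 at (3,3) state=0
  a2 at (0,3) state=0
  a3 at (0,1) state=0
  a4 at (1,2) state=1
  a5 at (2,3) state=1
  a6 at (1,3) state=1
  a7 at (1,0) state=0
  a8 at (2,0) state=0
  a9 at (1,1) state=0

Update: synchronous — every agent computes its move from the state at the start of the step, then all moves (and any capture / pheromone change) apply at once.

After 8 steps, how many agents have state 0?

10

t=1: a0@(3,0):0 a1@(3,3):0 a2@(0,3):0 a3@(0,1):0 a4@(1,2):1 a5@(2,3):1 a6@(1,3):1 a7@(1,0):0 a8@(2,0):0 a9@(1,1):0
t=2: a0@(3,0):0 a1@(3,3):0 a2@(0,3):0 a3@(0,1):0 a4@(1,2):1 a5@(2,3):0 a6@(1,3):1 a7@(1,0):0 a8@(2,0):0 a9@(1,1):0
t=3: a0@(3,0):0 a1@(3,3):0 a2@(0,3):0 a3@(0,1):0 a4@(1,2):0 a5@(2,3):0 a6@(1,3):0 a7@(1,0):0 a8@(2,0):0 a9@(1,1):0
t=4: (unchanged — steady state)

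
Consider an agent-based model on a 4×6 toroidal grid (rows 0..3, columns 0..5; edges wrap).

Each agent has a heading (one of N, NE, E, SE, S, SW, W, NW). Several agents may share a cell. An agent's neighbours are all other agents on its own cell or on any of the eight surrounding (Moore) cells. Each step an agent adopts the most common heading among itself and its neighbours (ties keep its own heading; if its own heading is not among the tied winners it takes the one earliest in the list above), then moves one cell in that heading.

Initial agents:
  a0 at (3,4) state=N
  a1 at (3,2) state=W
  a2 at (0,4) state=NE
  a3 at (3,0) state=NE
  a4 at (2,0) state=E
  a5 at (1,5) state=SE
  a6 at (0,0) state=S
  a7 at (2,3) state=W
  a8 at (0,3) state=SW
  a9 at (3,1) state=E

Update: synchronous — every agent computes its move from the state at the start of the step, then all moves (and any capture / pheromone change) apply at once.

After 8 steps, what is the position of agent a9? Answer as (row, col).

t=1: a0@(2,4):N a1@(3,1):W a2@(3,5):NE a3@(3,1):E a4@(2,1):E a5@(2,0):SE a6@(1,0):S a7@(2,2):W a8@(1,2):SW a9@(3,2):E
t=2: a0@(1,4):N a1@(3,2):E a2@(2,0):NE a3@(3,2):E a4@(2,2):E a5@(2,1):E a6@(2,0):S a7@(2,3):E a8@(2,1):SW a9@(3,3):E
t=3: a0@(0,4):N a1@(3,3):E a2@(1,1):NE a3@(3,3):E a4@(2,3):E a5@(2,2):E a6@(3,0):S a7@(2,4):E a8@(2,2):E a9@(3,4):E
t=4: a0@(0,5):E a1@(3,4):E a2@(1,2):E a3@(3,4):E a4@(2,4):E a5@(2,3):E a6@(0,0):S a7@(2,5):E a8@(2,3):E a9@(3,5):E
t=5: a0@(0,0):E a1@(3,5):E a2@(1,3):E a3@(3,5):E a4@(2,5):E a5@(2,4):E a6@(0,1):E a7@(2,0):E a8@(2,4):E a9@(3,0):E
t=6: a0@(0,1):E a1@(3,0):E a2@(1,4):E a3@(3,0):E a4@(2,0):E a5@(2,5):E a6@(0,2):E a7@(2,1):E a8@(2,5):E a9@(3,1):E
t=7: a0@(0,2):E a1@(3,1):E a2@(1,5):E a3@(3,1):E a4@(2,1):E a5@(2,0):E a6@(0,3):E a7@(2,2):E a8@(2,0):E a9@(3,2):E
t=8: a0@(0,3):E a1@(3,2):E a2@(1,0):E a3@(3,2):E a4@(2,2):E a5@(2,1):E a6@(0,4):E a7@(2,3):E a8@(2,1):E a9@(3,3):E

(3, 3)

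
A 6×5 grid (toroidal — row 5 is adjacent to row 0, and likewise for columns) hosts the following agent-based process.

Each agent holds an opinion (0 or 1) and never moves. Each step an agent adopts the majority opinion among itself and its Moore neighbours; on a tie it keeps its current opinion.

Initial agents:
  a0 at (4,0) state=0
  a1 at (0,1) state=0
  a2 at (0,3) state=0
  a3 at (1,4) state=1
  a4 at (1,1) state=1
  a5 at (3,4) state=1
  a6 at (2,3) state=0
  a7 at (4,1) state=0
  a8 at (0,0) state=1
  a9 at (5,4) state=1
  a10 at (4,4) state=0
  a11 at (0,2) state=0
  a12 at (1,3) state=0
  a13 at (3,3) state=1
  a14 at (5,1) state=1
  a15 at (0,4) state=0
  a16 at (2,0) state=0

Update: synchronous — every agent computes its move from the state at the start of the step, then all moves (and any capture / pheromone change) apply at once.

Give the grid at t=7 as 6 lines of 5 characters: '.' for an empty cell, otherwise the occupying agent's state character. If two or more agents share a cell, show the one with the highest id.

00000
.0.00
0..0.
...00
00..0
.0..0

t=1: a0@(4,0):0 a1@(0,1):1 a2@(0,3):0 a3@(1,4):0 a4@(1,1):0 a5@(3,4):0 a6@(2,3):1 a7@(4,1):0 a8@(0,0):1 a9@(5,4):0 a10@(4,4):1 a11@(0,2):0 a12@(1,3):0 a13@(3,3):1 a14@(5,1):0 a15@(0,4):0 a16@(2,0):1
t=2: a0@(4,0):0 a1@(0,1):0 a2@(0,3):0 a3@(1,4):0 a4@(1,1):1 a5@(3,4):1 a6@(2,3):0 a7@(4,1):0 a8@(0,0):0 a9@(5,4):0 a10@(4,4):0 a11@(0,2):0 a12@(1,3):0 a13@(3,3):1 a14@(5,1):0 a15@(0,4):0 a16@(2,0):0
t=3: a0@(4,0):0 a1@(0,1):0 a2@(0,3):0 a3@(1,4):0 a4@(1,1):0 a5@(3,4):0 a6@(2,3):0 a7@(4,1):0 a8@(0,0):0 a9@(5,4):0 a10@(4,4):0 a11@(0,2):0 a12@(1,3):0 a13@(3,3):1 a14@(5,1):0 a15@(0,4):0 a16@(2,0):0
t=4: a0@(4,0):0 a1@(0,1):0 a2@(0,3):0 a3@(1,4):0 a4@(1,1):0 a5@(3,4):0 a6@(2,3):0 a7@(4,1):0 a8@(0,0):0 a9@(5,4):0 a10@(4,4):0 a11@(0,2):0 a12@(1,3):0 a13@(3,3):0 a14@(5,1):0 a15@(0,4):0 a16@(2,0):0
t=5: (unchanged — steady state)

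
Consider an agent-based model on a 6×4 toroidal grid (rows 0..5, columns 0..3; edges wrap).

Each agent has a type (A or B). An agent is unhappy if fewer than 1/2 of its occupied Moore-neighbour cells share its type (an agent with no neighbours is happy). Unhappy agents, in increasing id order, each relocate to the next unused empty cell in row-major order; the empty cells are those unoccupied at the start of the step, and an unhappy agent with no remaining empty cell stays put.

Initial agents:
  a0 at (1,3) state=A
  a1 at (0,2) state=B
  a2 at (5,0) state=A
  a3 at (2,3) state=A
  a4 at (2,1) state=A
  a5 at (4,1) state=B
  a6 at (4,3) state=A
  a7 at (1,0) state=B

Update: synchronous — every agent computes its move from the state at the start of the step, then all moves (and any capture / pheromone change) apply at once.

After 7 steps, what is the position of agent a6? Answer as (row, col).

(4, 3)

t=1: a0@(0,0):A a1@(0,1):B a2@(5,0):A a3@(2,3):A a4@(0,3):A a5@(1,1):B a6@(4,3):A a7@(1,2):B
t=2: a0@(0,0):A a1@(0,1):B a2@(5,0):A a3@(0,2):A a4@(0,3):A a5@(1,1):B a6@(4,3):A a7@(1,2):B
t=3: a0@(0,0):A a1@(1,0):B a2@(5,0):A a3@(1,3):A a4@(0,3):A a5@(1,1):B a6@(4,3):A a7@(1,2):B
t=4: a0@(0,0):A a1@(0,1):B a2@(5,0):A a3@(1,3):A a4@(0,3):A a5@(1,1):B a6@(4,3):A a7@(0,2):B
t=5: (unchanged — steady state)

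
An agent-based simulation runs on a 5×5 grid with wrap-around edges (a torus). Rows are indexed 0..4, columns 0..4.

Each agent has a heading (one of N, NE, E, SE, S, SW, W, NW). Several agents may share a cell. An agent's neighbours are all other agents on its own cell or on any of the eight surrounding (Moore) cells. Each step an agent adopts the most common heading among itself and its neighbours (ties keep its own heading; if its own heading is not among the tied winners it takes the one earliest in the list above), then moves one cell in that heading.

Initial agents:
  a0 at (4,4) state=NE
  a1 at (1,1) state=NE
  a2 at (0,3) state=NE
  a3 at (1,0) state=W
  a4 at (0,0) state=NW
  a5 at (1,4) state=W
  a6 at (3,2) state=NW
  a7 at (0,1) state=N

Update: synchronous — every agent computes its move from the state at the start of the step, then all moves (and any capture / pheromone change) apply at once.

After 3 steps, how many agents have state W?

2

t=1: a0@(3,0):NE a1@(0,2):NE a2@(4,4):NE a3@(1,4):W a4@(4,1):NE a5@(1,3):W a6@(2,1):NW a7@(4,1):N
t=2: a0@(2,1):NE a1@(4,3):NE a2@(3,0):NE a3@(1,3):W a4@(3,2):NE a5@(1,2):W a6@(1,0):NW a7@(3,2):NE
t=3: a0@(1,2):NE a1@(3,4):NE a2@(2,1):NE a3@(1,2):W a4@(2,3):NE a5@(1,1):W a6@(0,4):NW a7@(2,3):NE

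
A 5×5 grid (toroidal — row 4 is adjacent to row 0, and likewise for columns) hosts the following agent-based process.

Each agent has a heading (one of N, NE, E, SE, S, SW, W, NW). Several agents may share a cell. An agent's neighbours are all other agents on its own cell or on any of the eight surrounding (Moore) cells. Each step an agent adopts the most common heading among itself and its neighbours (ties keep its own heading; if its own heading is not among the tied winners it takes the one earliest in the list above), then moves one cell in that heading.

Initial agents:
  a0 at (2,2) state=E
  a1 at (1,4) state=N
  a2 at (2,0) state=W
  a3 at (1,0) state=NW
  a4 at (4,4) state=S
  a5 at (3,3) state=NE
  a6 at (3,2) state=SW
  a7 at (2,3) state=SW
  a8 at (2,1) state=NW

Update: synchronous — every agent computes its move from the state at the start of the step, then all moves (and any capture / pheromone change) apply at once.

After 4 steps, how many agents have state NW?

5

t=1: a0@(3,1):SW a1@(0,4):N a2@(1,4):NW a3@(0,4):NW a4@(0,4):S a5@(4,2):SW a6@(4,1):SW a7@(3,2):SW a8@(1,0):NW
t=2: a0@(4,0):SW a1@(4,3):NW a2@(0,3):NW a3@(4,3):NW a4@(4,3):NW a5@(0,1):SW a6@(0,0):SW a7@(4,1):SW a8@(0,4):NW
t=3: a0@(0,4):SW a1@(3,2):NW a2@(4,2):NW a3@(3,2):NW a4@(3,2):NW a5@(1,0):SW a6@(1,4):SW a7@(0,0):SW a8@(4,3):NW
t=4: a0@(1,3):SW a1@(2,1):NW a2@(3,1):NW a3@(2,1):NW a4@(2,1):NW a5@(2,4):SW a6@(2,3):SW a7@(1,4):SW a8@(3,2):NW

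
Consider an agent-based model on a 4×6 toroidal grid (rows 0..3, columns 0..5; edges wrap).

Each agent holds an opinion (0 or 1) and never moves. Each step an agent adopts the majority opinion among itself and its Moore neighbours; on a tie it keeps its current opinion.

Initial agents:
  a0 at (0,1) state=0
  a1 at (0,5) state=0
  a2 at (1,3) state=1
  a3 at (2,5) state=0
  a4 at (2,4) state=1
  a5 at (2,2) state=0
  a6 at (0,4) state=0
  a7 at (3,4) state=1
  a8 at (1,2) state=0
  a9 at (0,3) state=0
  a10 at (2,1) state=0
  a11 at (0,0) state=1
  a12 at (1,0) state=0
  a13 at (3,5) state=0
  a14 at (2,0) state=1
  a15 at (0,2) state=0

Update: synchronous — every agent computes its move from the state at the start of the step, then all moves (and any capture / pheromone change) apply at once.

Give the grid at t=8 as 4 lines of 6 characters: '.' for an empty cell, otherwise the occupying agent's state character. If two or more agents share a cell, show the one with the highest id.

000000
0.00..
000.00
....00

t=1: a0@(0,1):0 a1@(0,5):0 a2@(1,3):0 a3@(2,5):0 a4@(2,4):1 a5@(2,2):0 a6@(0,4):0 a7@(3,4):0 a8@(1,2):0 a9@(0,3):0 a10@(2,1):0 a11@(0,0):0 a12@(1,0):0 a13@(3,5):0 a14@(2,0):0 a15@(0,2):0
t=2: a0@(0,1):0 a1@(0,5):0 a2@(1,3):0 a3@(2,5):0 a4@(2,4):0 a5@(2,2):0 a6@(0,4):0 a7@(3,4):0 a8@(1,2):0 a9@(0,3):0 a10@(2,1):0 a11@(0,0):0 a12@(1,0):0 a13@(3,5):0 a14@(2,0):0 a15@(0,2):0
t=3: (unchanged — steady state)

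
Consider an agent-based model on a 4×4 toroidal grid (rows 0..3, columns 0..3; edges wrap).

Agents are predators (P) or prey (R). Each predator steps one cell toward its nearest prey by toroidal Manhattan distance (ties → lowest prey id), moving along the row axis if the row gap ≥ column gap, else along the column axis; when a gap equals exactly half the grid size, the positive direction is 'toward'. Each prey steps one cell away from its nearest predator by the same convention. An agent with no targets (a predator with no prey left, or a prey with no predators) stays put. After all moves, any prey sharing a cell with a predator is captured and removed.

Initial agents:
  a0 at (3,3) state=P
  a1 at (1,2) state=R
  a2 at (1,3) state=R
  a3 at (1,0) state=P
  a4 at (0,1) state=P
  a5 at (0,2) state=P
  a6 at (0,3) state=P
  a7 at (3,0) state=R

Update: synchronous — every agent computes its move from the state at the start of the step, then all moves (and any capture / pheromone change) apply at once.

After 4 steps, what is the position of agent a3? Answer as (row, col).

(3, 3)

t=1: a0@(3,0):P a1@(2,2):R a3@(1,3):P a4@(1,1):P a5@(1,2):P a6@(1,3):P a7@(3,1):R
t=2: a0@(3,1):P a1@(3,2):R a3@(2,3):P a4@(2,1):P a5@(2,2):P a6@(2,3):P a7@(3,2):R
t=3: a0@(3,2):P a3@(3,3):P a4@(3,1):P a5@(3,2):P a6@(3,3):P
t=4: (unchanged — steady state)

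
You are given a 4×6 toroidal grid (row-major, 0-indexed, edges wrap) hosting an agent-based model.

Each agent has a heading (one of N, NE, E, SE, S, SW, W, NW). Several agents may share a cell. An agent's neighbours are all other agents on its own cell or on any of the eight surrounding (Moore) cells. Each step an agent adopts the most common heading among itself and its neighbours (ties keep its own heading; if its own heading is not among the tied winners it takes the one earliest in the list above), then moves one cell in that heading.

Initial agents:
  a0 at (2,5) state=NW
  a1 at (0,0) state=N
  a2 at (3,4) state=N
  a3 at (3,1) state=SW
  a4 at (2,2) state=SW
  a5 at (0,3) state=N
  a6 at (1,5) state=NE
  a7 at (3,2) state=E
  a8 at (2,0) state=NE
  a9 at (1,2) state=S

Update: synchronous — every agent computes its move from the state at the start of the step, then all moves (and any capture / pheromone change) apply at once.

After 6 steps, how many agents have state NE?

t=1: a0@(1,0):NE a1@(3,0):N a2@(2,4):N a3@(0,0):SW a4@(3,1):SW a5@(3,3):N a6@(0,0):NE a7@(0,1):SW a8@(1,1):NE a9@(2,2):S
t=2: a0@(0,1):NE a1@(0,5):SW a2@(1,4):N a3@(1,5):SW a4@(0,0):SW a5@(2,3):N a6@(3,1):NE a7@(1,0):SW a8@(0,2):NE a9@(3,2):S
t=3: a0@(3,2):NE a1@(1,4):SW a2@(0,4):N a3@(2,4):SW a4@(1,5):SW a5@(1,3):N a6@(2,2):NE a7@(2,5):SW a8@(3,3):NE a9@(2,3):NE
t=4: a0@(2,3):NE a1@(2,3):SW a2@(3,4):N a3@(3,3):SW a4@(2,4):SW a5@(0,3):N a6@(1,3):NE a7@(3,4):SW a8@(2,4):NE a9@(1,4):NE
t=5: a0@(1,4):NE a1@(3,2):SW a2@(0,3):SW a3@(0,2):SW a4@(3,3):SW a5@(3,3):N a6@(0,4):NE a7@(0,3):SW a8@(1,5):NE a9@(0,5):NE
t=6: a0@(0,5):NE a1@(0,1):SW a2@(1,2):SW a3@(1,1):SW a4@(0,2):SW a5@(0,2):SW a6@(3,5):NE a7@(1,2):SW a8@(0,0):NE a9@(3,0):NE

4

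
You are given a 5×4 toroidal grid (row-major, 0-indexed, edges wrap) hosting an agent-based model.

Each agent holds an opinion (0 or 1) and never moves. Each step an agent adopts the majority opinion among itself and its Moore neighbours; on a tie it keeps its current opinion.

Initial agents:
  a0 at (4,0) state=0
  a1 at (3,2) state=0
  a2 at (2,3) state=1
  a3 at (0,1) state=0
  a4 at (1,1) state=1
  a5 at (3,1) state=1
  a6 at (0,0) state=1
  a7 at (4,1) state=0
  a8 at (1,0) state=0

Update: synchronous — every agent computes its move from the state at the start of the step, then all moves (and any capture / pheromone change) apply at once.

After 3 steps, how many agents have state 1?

0

t=1: a0@(4,0):0 a1@(3,2):0 a2@(2,3):0 a3@(0,1):0 a4@(1,1):1 a5@(3,1):0 a6@(0,0):0 a7@(4,1):0 a8@(1,0):1
t=2: a0@(4,0):0 a1@(3,2):0 a2@(2,3):0 a3@(0,1):0 a4@(1,1):1 a5@(3,1):0 a6@(0,0):0 a7@(4,1):0 a8@(1,0):0
t=3: a0@(4,0):0 a1@(3,2):0 a2@(2,3):0 a3@(0,1):0 a4@(1,1):0 a5@(3,1):0 a6@(0,0):0 a7@(4,1):0 a8@(1,0):0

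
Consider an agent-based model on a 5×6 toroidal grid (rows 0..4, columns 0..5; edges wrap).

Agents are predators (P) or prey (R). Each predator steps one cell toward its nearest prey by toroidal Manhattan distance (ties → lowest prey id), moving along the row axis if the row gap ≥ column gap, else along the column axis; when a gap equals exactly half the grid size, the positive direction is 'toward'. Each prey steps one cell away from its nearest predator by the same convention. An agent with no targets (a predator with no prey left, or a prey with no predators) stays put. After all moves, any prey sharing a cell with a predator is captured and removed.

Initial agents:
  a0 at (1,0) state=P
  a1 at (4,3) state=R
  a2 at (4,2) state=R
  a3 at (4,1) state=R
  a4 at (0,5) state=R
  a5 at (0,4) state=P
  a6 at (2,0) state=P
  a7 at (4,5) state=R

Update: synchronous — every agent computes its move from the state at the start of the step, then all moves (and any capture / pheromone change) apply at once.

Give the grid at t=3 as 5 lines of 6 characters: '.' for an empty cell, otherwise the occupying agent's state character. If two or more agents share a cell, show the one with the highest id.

......
......
....R.
..PR.P
.P....

t=1: a0@(0,0):P a1@(3,3):R a2@(4,1):R a3@(3,1):R a5@(0,5):P a6@(3,0):P a7@(3,5):R
t=2: a0@(4,0):P a1@(3,2):R a3@(3,2):R a5@(4,5):P a6@(3,1):P a7@(3,4):R
t=3: a0@(4,1):P a1@(3,3):R a3@(3,3):R a5@(3,5):P a6@(3,2):P a7@(2,4):R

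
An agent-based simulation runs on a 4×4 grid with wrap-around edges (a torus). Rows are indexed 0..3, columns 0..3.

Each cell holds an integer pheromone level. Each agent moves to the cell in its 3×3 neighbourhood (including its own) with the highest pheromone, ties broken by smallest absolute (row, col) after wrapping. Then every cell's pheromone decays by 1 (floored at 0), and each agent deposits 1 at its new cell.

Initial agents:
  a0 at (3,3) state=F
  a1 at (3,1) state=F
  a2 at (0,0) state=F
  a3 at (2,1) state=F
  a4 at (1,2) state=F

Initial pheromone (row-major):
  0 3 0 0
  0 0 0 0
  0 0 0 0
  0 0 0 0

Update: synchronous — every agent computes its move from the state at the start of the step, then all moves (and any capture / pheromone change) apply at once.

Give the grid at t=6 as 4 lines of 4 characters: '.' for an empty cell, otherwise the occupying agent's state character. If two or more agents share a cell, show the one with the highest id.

t=1: a0@(0,0) a1@(0,1) a2@(0,1) a3@(1,0) a4@(0,1) | pheromone: 1 5 0 0 / 1 0 0 0 / 0 0 0 0 / 0 0 0 0
t=2: a0@(0,1) a1@(0,1) a2@(0,1) a3@(0,1) a4@(0,1) | pheromone: 0 9 0 0 / 0 0 0 0 / 0 0 0 0 / 0 0 0 0
t=3: a0@(0,1) a1@(0,1) a2@(0,1) a3@(0,1) a4@(0,1) | pheromone: 0 13 0 0 / 0 0 0 0 / 0 0 0 0 / 0 0 0 0
t=4: a0@(0,1) a1@(0,1) a2@(0,1) a3@(0,1) a4@(0,1) | pheromone: 0 17 0 0 / 0 0 0 0 / 0 0 0 0 / 0 0 0 0
t=5: a0@(0,1) a1@(0,1) a2@(0,1) a3@(0,1) a4@(0,1) | pheromone: 0 21 0 0 / 0 0 0 0 / 0 0 0 0 / 0 0 0 0
t=6: a0@(0,1) a1@(0,1) a2@(0,1) a3@(0,1) a4@(0,1) | pheromone: 0 25 0 0 / 0 0 0 0 / 0 0 0 0 / 0 0 0 0

.F..
....
....
....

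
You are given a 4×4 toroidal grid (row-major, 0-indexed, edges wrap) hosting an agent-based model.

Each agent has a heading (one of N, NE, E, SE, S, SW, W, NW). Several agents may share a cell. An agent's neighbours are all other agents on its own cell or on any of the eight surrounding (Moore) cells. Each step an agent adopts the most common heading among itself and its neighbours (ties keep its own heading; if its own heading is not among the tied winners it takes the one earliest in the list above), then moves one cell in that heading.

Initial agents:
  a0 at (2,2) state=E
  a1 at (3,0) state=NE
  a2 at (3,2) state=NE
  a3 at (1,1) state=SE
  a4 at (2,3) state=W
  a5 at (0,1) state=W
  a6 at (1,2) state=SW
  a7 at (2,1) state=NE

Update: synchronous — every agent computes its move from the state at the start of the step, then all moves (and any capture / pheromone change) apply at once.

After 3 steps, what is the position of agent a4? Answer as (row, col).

t=1: a0@(1,3):NE a1@(2,1):NE a2@(2,3):NE a3@(2,2):SE a4@(1,0):NE a5@(3,2):NE a6@(1,1):W a7@(1,2):NE
t=2: a0@(0,0):NE a1@(1,2):NE a2@(1,0):NE a3@(1,3):NE a4@(0,1):NE a5@(2,3):NE a6@(0,2):NE a7@(0,3):NE
t=3: a0@(3,1):NE a1@(0,3):NE a2@(0,1):NE a3@(0,0):NE a4@(3,2):NE a5@(1,0):NE a6@(3,3):NE a7@(3,0):NE

(3, 2)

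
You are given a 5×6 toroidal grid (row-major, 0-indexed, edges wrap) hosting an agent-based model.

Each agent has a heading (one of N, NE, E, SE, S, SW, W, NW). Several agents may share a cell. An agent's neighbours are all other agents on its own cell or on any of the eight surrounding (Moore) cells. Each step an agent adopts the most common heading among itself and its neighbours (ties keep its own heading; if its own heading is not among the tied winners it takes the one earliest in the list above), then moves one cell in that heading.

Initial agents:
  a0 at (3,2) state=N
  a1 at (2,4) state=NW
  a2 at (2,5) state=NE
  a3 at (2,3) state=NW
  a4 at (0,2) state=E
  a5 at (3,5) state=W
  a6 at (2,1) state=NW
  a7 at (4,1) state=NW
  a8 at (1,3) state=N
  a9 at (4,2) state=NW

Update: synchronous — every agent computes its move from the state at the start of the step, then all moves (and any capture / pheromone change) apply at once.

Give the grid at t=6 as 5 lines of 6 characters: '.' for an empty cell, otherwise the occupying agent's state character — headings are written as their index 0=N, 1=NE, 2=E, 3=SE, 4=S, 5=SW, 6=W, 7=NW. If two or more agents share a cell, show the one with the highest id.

t=1: a0@(2,1):NW a1@(1,3):NW a2@(1,0):NE a3@(1,2):NW a4@(4,1):NW a5@(3,4):W a6@(1,0):NW a7@(3,0):NW a8@(0,2):NW a9@(3,1):NW
t=2: a0@(1,0):NW a1@(0,2):NW a2@(0,5):NW a3@(0,1):NW a4@(3,0):NW a5@(3,3):W a6@(0,5):NW a7@(2,5):NW a8@(4,1):NW a9@(2,0):NW
t=3: a0@(0,5):NW a1@(4,1):NW a2@(4,4):NW a3@(4,0):NW a4@(2,5):NW a5@(3,2):W a6@(4,4):NW a7@(1,4):NW a8@(3,0):NW a9@(1,5):NW
t=4: a0@(4,4):NW a1@(3,0):NW a2@(3,3):NW a3@(3,5):NW a4@(1,4):NW a5@(3,1):W a6@(3,3):NW a7@(0,3):NW a8@(2,5):NW a9@(0,4):NW
t=5: a0@(3,3):NW a1@(2,5):NW a2@(2,2):NW a3@(2,4):NW a4@(0,3):NW a5@(3,0):W a6@(2,2):NW a7@(4,2):NW a8@(1,4):NW a9@(4,3):NW
t=6: a0@(2,2):NW a1@(1,4):NW a2@(1,1):NW a3@(1,3):NW a4@(4,2):NW a5@(3,5):W a6@(1,1):NW a7@(3,1):NW a8@(0,3):NW a9@(3,2):NW

...7..
.7.77.
..7...
.77..6
..7...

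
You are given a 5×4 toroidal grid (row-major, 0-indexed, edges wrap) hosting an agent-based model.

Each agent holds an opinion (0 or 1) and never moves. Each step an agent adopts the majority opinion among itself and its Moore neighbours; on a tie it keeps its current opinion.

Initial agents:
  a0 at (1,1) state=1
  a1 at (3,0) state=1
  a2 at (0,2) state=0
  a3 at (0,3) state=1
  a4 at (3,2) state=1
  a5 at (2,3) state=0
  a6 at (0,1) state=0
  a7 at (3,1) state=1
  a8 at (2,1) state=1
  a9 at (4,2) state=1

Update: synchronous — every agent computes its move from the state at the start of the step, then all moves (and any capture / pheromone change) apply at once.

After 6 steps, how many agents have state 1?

10

t=1: a0@(1,1):1 a1@(3,0):1 a2@(0,2):1 a3@(0,3):1 a4@(3,2):1 a5@(2,3):1 a6@(0,1):0 a7@(3,1):1 a8@(2,1):1 a9@(4,2):1
t=2: a0@(1,1):1 a1@(3,0):1 a2@(0,2):1 a3@(0,3):1 a4@(3,2):1 a5@(2,3):1 a6@(0,1):1 a7@(3,1):1 a8@(2,1):1 a9@(4,2):1
t=3: (unchanged — steady state)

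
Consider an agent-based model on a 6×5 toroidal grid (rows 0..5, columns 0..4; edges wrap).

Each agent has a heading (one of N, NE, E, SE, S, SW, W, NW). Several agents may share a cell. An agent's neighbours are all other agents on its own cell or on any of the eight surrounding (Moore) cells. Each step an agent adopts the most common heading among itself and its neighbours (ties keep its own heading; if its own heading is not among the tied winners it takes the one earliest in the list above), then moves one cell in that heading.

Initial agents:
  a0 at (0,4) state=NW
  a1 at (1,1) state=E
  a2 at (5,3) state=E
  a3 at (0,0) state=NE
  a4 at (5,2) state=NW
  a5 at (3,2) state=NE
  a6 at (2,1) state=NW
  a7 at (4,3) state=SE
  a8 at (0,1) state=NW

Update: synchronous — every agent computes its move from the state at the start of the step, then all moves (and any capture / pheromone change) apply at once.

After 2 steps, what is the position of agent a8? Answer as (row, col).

(4, 4)

t=1: a0@(5,3):NW a1@(0,0):NW a2@(4,2):NW a3@(5,4):NW a4@(4,1):NW a5@(2,3):NE a6@(1,0):NW a7@(5,4):SE a8@(5,0):NW
t=2: a0@(4,2):NW a1@(5,4):NW a2@(3,1):NW a3@(4,3):NW a4@(3,0):NW a5@(1,4):NE a6@(0,4):NW a7@(4,3):NW a8@(4,4):NW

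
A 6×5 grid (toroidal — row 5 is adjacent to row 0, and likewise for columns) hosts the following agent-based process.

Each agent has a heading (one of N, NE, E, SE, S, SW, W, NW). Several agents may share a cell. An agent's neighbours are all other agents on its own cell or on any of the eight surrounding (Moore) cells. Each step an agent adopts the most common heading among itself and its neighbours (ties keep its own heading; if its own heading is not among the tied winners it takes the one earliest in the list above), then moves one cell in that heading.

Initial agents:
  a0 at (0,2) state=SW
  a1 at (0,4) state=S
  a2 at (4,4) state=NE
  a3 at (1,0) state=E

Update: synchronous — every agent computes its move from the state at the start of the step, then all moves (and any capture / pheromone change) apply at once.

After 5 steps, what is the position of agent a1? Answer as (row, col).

(5, 4)

t=1: a0@(1,1):SW a1@(1,4):S a2@(3,0):NE a3@(1,1):E
t=2: a0@(2,0):SW a1@(2,4):S a2@(2,1):NE a3@(1,2):E
t=3: a0@(3,4):SW a1@(3,4):S a2@(1,2):NE a3@(1,3):E
t=4: a0@(4,3):SW a1@(4,4):S a2@(0,3):NE a3@(1,4):E
t=5: a0@(5,2):SW a1@(5,4):S a2@(5,4):NE a3@(1,0):E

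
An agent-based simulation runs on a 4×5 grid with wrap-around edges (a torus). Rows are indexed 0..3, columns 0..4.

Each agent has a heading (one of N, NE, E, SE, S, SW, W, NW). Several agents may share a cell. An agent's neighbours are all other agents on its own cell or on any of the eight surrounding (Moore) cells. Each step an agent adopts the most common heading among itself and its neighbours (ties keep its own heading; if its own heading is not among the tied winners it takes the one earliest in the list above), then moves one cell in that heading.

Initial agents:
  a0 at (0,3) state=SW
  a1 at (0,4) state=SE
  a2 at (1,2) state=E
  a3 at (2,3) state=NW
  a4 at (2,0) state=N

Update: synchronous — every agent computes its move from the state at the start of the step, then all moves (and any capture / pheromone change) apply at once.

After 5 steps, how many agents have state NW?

t=1: a0@(1,2):SW a1@(1,0):SE a2@(1,3):E a3@(1,2):NW a4@(1,0):N
t=2: a0@(2,1):SW a1@(2,1):SE a2@(1,4):E a3@(0,1):NW a4@(0,0):N
t=3: a0@(3,0):SW a1@(3,2):SE a2@(1,0):E a3@(3,0):NW a4@(3,0):N
t=4: a0@(0,4):SW a1@(0,3):SE a2@(1,1):E a3@(2,4):NW a4@(2,0):N
t=5: a0@(1,3):SW a1@(1,4):SE a2@(1,2):E a3@(1,3):NW a4@(1,0):N

1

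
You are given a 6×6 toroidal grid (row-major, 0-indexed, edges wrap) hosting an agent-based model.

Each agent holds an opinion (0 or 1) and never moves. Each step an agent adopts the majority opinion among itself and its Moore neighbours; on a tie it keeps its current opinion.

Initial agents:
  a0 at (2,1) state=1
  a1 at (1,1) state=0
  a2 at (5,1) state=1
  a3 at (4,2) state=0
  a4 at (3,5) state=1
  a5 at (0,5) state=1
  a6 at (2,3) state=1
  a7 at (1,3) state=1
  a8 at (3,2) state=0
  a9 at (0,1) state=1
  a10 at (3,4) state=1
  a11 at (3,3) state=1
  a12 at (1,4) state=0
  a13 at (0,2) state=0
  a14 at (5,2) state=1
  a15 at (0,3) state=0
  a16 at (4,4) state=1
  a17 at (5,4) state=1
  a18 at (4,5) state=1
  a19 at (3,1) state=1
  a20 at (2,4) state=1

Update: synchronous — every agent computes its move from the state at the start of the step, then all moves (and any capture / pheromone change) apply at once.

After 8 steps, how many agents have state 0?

0

t=1: a0@(2,1):1 a1@(1,1):0 a2@(5,1):1 a3@(4,2):1 a4@(3,5):1 a5@(0,5):1 a6@(2,3):1 a7@(1,3):1 a8@(3,2):1 a9@(0,1):1 a10@(3,4):1 a11@(3,3):1 a12@(1,4):1 a13@(0,2):1 a14@(5,2):1 a15@(0,3):0 a16@(4,4):1 a17@(5,4):1 a18@(4,5):1 a19@(3,1):1 a20@(2,4):1
t=2: a0@(2,1):1 a1@(1,1):1 a2@(5,1):1 a3@(4,2):1 a4@(3,5):1 a5@(0,5):1 a6@(2,3):1 a7@(1,3):1 a8@(3,2):1 a9@(0,1):1 a10@(3,4):1 a11@(3,3):1 a12@(1,4):1 a13@(0,2):1 a14@(5,2):1 a15@(0,3):1 a16@(4,4):1 a17@(5,4):1 a18@(4,5):1 a19@(3,1):1 a20@(2,4):1
t=3: (unchanged — steady state)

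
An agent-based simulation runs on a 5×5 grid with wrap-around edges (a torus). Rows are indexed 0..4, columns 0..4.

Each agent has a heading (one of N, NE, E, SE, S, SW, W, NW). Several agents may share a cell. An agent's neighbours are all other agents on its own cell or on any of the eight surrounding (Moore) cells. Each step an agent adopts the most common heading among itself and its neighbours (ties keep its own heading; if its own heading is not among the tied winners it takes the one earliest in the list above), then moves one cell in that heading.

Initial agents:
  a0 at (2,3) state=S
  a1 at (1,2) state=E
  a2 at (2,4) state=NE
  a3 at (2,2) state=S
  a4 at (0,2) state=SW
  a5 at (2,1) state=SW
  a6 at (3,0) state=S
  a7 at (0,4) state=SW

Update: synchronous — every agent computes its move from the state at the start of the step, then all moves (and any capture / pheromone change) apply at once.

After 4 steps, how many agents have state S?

t=1: a0@(3,3):S a1@(2,2):S a2@(3,4):S a3@(3,2):S a4@(1,1):SW a5@(3,1):S a6@(4,0):S a7@(1,3):SW
t=2: a0@(4,3):S a1@(3,2):S a2@(4,4):S a3@(4,2):S a4@(2,0):SW a5@(4,1):S a6@(0,0):S a7@(2,2):SW
t=3: a0@(0,3):S a1@(4,2):S a2@(0,4):S a3@(0,2):S a4@(3,4):SW a5@(0,1):S a6@(1,0):S a7@(3,1):SW
t=4: a0@(1,3):S a1@(0,2):S a2@(1,4):S a3@(1,2):S a4@(4,3):SW a5@(1,1):S a6@(2,0):S a7@(4,0):SW

6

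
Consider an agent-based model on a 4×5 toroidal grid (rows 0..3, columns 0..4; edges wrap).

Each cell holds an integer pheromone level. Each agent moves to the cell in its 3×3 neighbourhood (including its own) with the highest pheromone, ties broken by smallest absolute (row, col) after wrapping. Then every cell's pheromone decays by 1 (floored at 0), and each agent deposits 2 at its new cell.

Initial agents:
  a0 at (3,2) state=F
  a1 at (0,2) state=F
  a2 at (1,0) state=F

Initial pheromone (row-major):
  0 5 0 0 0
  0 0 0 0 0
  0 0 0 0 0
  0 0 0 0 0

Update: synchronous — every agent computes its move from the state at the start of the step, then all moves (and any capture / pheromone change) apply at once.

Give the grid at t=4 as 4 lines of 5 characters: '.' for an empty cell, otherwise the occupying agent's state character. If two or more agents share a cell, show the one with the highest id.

.F...
.....
.....
.....

t=1: a0@(0,1) a1@(0,1) a2@(0,1) | pheromone: 0 10 0 0 0 / 0 0 0 0 0 / 0 0 0 0 0 / 0 0 0 0 0
t=2: a0@(0,1) a1@(0,1) a2@(0,1) | pheromone: 0 15 0 0 0 / 0 0 0 0 0 / 0 0 0 0 0 / 0 0 0 0 0
t=3: a0@(0,1) a1@(0,1) a2@(0,1) | pheromone: 0 20 0 0 0 / 0 0 0 0 0 / 0 0 0 0 0 / 0 0 0 0 0
t=4: a0@(0,1) a1@(0,1) a2@(0,1) | pheromone: 0 25 0 0 0 / 0 0 0 0 0 / 0 0 0 0 0 / 0 0 0 0 0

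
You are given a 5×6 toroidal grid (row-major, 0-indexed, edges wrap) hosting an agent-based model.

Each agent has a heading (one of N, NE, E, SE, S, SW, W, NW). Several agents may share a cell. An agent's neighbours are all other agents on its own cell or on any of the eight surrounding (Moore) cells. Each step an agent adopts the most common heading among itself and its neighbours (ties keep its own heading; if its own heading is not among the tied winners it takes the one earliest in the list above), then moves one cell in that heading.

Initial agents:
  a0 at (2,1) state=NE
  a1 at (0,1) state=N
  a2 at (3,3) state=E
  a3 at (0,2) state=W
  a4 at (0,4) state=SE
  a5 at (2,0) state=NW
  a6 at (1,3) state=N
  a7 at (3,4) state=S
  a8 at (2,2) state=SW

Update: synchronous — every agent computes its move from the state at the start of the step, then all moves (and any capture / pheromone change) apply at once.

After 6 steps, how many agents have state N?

5

t=1: a0@(1,2):NE a1@(4,1):N a2@(3,4):E a3@(4,2):N a4@(1,5):SE a5@(1,5):NW a6@(0,3):N a7@(4,4):S a8@(3,1):SW
t=2: a0@(0,3):NE a1@(3,1):N a2@(3,5):E a3@(3,2):N a4@(2,0):SE a5@(0,4):NW a6@(4,3):N a7@(0,4):S a8@(2,1):N
t=3: a0@(4,4):NE a1@(2,1):N a2@(3,0):E a3@(2,2):N a4@(1,0):N a5@(4,3):NW a6@(3,3):N a7@(1,4):S a8@(1,1):N
t=4: a0@(3,5):NE a1@(1,1):N a2@(3,1):E a3@(1,2):N a4@(0,0):N a5@(3,2):NW a6@(2,3):N a7@(2,4):S a8@(0,1):N
t=5: a0@(2,0):NE a1@(0,1):N a2@(3,2):E a3@(0,2):N a4@(4,0):N a5@(2,1):NW a6@(1,3):N a7@(3,4):S a8@(4,1):N
t=6: a0@(1,1):NE a1@(4,1):N a2@(3,3):E a3@(4,2):N a4@(3,0):N a5@(1,0):NW a6@(0,3):N a7@(4,4):S a8@(3,1):N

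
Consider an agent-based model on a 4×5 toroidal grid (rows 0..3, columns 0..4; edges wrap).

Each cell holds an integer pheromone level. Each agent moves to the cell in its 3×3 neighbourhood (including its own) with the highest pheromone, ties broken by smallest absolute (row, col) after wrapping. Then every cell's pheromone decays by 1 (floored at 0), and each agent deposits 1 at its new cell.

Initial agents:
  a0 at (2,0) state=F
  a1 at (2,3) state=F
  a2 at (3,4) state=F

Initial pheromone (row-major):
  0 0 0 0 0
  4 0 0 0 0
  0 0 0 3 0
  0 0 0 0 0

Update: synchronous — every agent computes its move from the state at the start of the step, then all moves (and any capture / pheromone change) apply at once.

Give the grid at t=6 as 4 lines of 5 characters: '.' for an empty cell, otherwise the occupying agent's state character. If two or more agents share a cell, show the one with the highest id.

t=1: a0@(1,0) a1@(2,3) a2@(2,3) | pheromone: 0 0 0 0 0 / 4 0 0 0 0 / 0 0 0 4 0 / 0 0 0 0 0
t=2: a0@(1,0) a1@(2,3) a2@(2,3) | pheromone: 0 0 0 0 0 / 4 0 0 0 0 / 0 0 0 5 0 / 0 0 0 0 0
t=3: a0@(1,0) a1@(2,3) a2@(2,3) | pheromone: 0 0 0 0 0 / 4 0 0 0 0 / 0 0 0 6 0 / 0 0 0 0 0
t=4: a0@(1,0) a1@(2,3) a2@(2,3) | pheromone: 0 0 0 0 0 / 4 0 0 0 0 / 0 0 0 7 0 / 0 0 0 0 0
t=5: a0@(1,0) a1@(2,3) a2@(2,3) | pheromone: 0 0 0 0 0 / 4 0 0 0 0 / 0 0 0 8 0 / 0 0 0 0 0
t=6: a0@(1,0) a1@(2,3) a2@(2,3) | pheromone: 0 0 0 0 0 / 4 0 0 0 0 / 0 0 0 9 0 / 0 0 0 0 0

.....
F....
...F.
.....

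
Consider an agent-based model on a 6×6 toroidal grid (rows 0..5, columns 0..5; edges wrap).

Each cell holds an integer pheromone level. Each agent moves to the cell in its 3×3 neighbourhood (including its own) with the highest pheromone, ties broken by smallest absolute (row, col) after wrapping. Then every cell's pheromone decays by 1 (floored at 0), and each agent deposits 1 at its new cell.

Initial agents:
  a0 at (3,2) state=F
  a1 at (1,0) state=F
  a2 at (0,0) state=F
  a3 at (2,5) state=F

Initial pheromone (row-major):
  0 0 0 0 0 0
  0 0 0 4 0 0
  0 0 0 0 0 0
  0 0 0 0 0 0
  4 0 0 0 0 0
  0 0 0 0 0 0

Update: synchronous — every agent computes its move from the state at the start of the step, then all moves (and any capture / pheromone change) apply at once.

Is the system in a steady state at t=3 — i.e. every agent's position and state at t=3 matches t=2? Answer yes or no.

t=1: a0@(2,1) a1@(0,0) a2@(0,0) a3@(1,0) | pheromone: 2 0 0 0 0 0 / 1 0 0 3 0 0 / 0 1 0 0 0 0 / 0 0 0 0 0 0 / 3 0 0 0 0 0 / 0 0 0 0 0 0
t=2: a0@(1,0) a1@(0,0) a2@(0,0) a3@(0,0) | pheromone: 4 0 0 0 0 0 / 1 0 0 2 0 0 / 0 0 0 0 0 0 / 0 0 0 0 0 0 / 2 0 0 0 0 0 / 0 0 0 0 0 0
t=3: a0@(0,0) a1@(0,0) a2@(0,0) a3@(0,0) | pheromone: 7 0 0 0 0 0 / 0 0 0 1 0 0 / 0 0 0 0 0 0 / 0 0 0 0 0 0 / 1 0 0 0 0 0 / 0 0 0 0 0 0

no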